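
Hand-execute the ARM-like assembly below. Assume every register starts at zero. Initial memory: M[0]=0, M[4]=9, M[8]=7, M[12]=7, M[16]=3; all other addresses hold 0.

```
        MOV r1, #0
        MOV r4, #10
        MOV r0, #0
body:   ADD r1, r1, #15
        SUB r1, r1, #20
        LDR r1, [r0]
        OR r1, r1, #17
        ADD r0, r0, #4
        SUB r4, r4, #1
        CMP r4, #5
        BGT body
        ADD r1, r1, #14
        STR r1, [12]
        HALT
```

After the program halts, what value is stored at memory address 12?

MOV r1, #0 → r1=0
MOV r4, #10 → r4=10
MOV r0, #0 → r0=0
ADD r1, r1, #15 → r1=0+15=15
SUB r1, r1, #20 → r1=15-20=-5
LDR r1, [r0] → r1=M[0]=0
OR r1, r1, #17 → r1=0|17=17
ADD r0, r0, #4 → r0=0+4=4
SUB r4, r4, #1 → r4=10-1=9
CMP r4, #5  (cmp 9,5)
BGT body: taken
ADD r1, r1, #15 → r1=17+15=32
SUB r1, r1, #20 → r1=32-20=12
LDR r1, [r0] → r1=M[4]=9
OR r1, r1, #17 → r1=9|17=25
ADD r0, r0, #4 → r0=4+4=8
SUB r4, r4, #1 → r4=9-1=8
CMP r4, #5  (cmp 8,5)
BGT body: taken
ADD r1, r1, #15 → r1=25+15=40
SUB r1, r1, #20 → r1=40-20=20
LDR r1, [r0] → r1=M[8]=7
OR r1, r1, #17 → r1=7|17=23
ADD r0, r0, #4 → r0=8+4=12
SUB r4, r4, #1 → r4=8-1=7
CMP r4, #5  (cmp 7,5)
BGT body: taken
ADD r1, r1, #15 → r1=23+15=38
SUB r1, r1, #20 → r1=38-20=18
LDR r1, [r0] → r1=M[12]=7
OR r1, r1, #17 → r1=7|17=23
ADD r0, r0, #4 → r0=12+4=16
SUB r4, r4, #1 → r4=7-1=6
CMP r4, #5  (cmp 6,5)
BGT body: taken
ADD r1, r1, #15 → r1=23+15=38
SUB r1, r1, #20 → r1=38-20=18
LDR r1, [r0] → r1=M[16]=3
OR r1, r1, #17 → r1=3|17=19
ADD r0, r0, #4 → r0=16+4=20
SUB r4, r4, #1 → r4=6-1=5
CMP r4, #5  (cmp 5,5)
BGT body: not taken
ADD r1, r1, #14 → r1=19+14=33
STR r1, [12] → M[12]=33
halt.

33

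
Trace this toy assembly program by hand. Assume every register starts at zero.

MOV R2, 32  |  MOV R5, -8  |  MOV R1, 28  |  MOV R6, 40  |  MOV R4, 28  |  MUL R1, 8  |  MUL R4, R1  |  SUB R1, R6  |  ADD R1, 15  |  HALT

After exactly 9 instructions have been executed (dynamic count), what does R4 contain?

after MOV R2, 32: R2=32
after MOV R5, -8: R5=-8
after MOV R1, 28: R1=28
after MOV R6, 40: R6=40
after MOV R4, 28: R4=28
after MUL R1, 8: R1=28*8=224
after MUL R4, R1: R4=28*224=6272
after SUB R1, R6: R1=224-40=184
after ADD R1, 15: R1=184+15=199
After step 9: R4 = 6272.

6272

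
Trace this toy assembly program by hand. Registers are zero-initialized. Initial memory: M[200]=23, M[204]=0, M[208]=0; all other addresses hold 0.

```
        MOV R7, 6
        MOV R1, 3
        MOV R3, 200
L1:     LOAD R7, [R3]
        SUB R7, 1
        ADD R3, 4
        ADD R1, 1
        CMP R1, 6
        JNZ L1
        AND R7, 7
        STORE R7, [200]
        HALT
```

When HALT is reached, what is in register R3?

after MOV R7, 6: R7=6
after MOV R1, 3: R1=3
after MOV R3, 200: R3=200
after LOAD R7, [R3]: R7=M[200]=23
after SUB R7, 1: R7=23-1=22
after ADD R3, 4: R3=200+4=204
after ADD R1, 1: R1=3+1=4
CMP R1, 6  (cmp 4,6)
JNZ L1: taken
after LOAD R7, [R3]: R7=M[204]=0
after SUB R7, 1: R7=0-1=-1
after ADD R3, 4: R3=204+4=208
after ADD R1, 1: R1=4+1=5
CMP R1, 6  (cmp 5,6)
JNZ L1: taken
after LOAD R7, [R3]: R7=M[208]=0
after SUB R7, 1: R7=0-1=-1
after ADD R3, 4: R3=208+4=212
after ADD R1, 1: R1=5+1=6
CMP R1, 6  (cmp 6,6)
JNZ L1: not taken
after AND R7, 7: R7=(-1)&7=7
STORE R7, [200] → M[200]=7
halt.

212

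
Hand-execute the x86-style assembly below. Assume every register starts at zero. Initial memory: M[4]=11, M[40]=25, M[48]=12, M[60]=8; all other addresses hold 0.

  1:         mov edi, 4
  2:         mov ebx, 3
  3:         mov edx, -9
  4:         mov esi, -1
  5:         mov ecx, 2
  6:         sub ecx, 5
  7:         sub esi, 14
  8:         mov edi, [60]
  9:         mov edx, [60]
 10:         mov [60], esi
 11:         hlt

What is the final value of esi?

mov edi, 4 → edi=4
mov ebx, 3 → ebx=3
mov edx, -9 → edx=-9
mov esi, -1 → esi=-1
mov ecx, 2 → ecx=2
sub ecx, 5 → ecx=2-5=-3
sub esi, 14 → esi=(-1)-14=-15
mov edi, [60] → edi=M[60]=8
mov edx, [60] → edx=M[60]=8
mov [60], esi → M[60]=-15
halt.

-15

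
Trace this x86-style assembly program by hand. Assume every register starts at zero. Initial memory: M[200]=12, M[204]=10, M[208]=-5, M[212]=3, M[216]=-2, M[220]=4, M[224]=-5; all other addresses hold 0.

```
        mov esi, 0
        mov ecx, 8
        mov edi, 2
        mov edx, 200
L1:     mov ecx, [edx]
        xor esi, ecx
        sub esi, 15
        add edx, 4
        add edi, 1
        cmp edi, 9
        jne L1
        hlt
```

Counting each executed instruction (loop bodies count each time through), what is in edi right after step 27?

5

mov esi, 0 → esi=0
mov ecx, 8 → ecx=8
mov edi, 2 → edi=2
mov edx, 200 → edx=200
mov ecx, [edx] → ecx=M[200]=12
xor esi, ecx → esi=0^12=12
sub esi, 15 → esi=12-15=-3
add edx, 4 → edx=200+4=204
add edi, 1 → edi=2+1=3
cmp edi, 9  (cmp 3,9)
jne L1: taken
mov ecx, [edx] → ecx=M[204]=10
xor esi, ecx → esi=(-3)^10=-9
sub esi, 15 → esi=(-9)-15=-24
add edx, 4 → edx=204+4=208
add edi, 1 → edi=3+1=4
cmp edi, 9  (cmp 4,9)
jne L1: taken
mov ecx, [edx] → ecx=M[208]=-5
xor esi, ecx → esi=(-24)^(-5)=19
sub esi, 15 → esi=19-15=4
add edx, 4 → edx=208+4=212
add edi, 1 → edi=4+1=5
cmp edi, 9  (cmp 5,9)
jne L1: taken
mov ecx, [edx] → ecx=M[212]=3
xor esi, ecx → esi=4^3=7
After step 27: edi = 5.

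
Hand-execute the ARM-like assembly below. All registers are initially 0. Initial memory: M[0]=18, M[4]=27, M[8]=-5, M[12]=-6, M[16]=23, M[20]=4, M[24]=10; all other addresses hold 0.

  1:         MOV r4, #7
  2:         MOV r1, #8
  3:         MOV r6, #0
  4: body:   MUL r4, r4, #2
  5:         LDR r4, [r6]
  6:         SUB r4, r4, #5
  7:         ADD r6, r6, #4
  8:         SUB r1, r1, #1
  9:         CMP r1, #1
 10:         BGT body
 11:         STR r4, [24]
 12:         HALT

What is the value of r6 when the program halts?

MOV r4, #7 → r4=7
MOV r1, #8 → r1=8
MOV r6, #0 → r6=0
MUL r4, r4, #2 → r4=7*2=14
LDR r4, [r6] → r4=M[0]=18
SUB r4, r4, #5 → r4=18-5=13
ADD r6, r6, #4 → r6=0+4=4
SUB r1, r1, #1 → r1=8-1=7
CMP r1, #1  (cmp 7,1)
BGT body: taken
MUL r4, r4, #2 → r4=13*2=26
LDR r4, [r6] → r4=M[4]=27
SUB r4, r4, #5 → r4=27-5=22
ADD r6, r6, #4 → r6=4+4=8
SUB r1, r1, #1 → r1=7-1=6
CMP r1, #1  (cmp 6,1)
BGT body: taken
MUL r4, r4, #2 → r4=22*2=44
LDR r4, [r6] → r4=M[8]=-5
SUB r4, r4, #5 → r4=(-5)-5=-10
ADD r6, r6, #4 → r6=8+4=12
SUB r1, r1, #1 → r1=6-1=5
CMP r1, #1  (cmp 5,1)
BGT body: taken
MUL r4, r4, #2 → r4=(-10)*2=-20
LDR r4, [r6] → r4=M[12]=-6
SUB r4, r4, #5 → r4=(-6)-5=-11
ADD r6, r6, #4 → r6=12+4=16
SUB r1, r1, #1 → r1=5-1=4
CMP r1, #1  (cmp 4,1)
BGT body: taken
MUL r4, r4, #2 → r4=(-11)*2=-22
LDR r4, [r6] → r4=M[16]=23
SUB r4, r4, #5 → r4=23-5=18
ADD r6, r6, #4 → r6=16+4=20
SUB r1, r1, #1 → r1=4-1=3
CMP r1, #1  (cmp 3,1)
BGT body: taken
MUL r4, r4, #2 → r4=18*2=36
LDR r4, [r6] → r4=M[20]=4
SUB r4, r4, #5 → r4=4-5=-1
ADD r6, r6, #4 → r6=20+4=24
SUB r1, r1, #1 → r1=3-1=2
CMP r1, #1  (cmp 2,1)
BGT body: taken
MUL r4, r4, #2 → r4=(-1)*2=-2
LDR r4, [r6] → r4=M[24]=10
SUB r4, r4, #5 → r4=10-5=5
ADD r6, r6, #4 → r6=24+4=28
SUB r1, r1, #1 → r1=2-1=1
CMP r1, #1  (cmp 1,1)
BGT body: not taken
STR r4, [24] → M[24]=5
halt.

28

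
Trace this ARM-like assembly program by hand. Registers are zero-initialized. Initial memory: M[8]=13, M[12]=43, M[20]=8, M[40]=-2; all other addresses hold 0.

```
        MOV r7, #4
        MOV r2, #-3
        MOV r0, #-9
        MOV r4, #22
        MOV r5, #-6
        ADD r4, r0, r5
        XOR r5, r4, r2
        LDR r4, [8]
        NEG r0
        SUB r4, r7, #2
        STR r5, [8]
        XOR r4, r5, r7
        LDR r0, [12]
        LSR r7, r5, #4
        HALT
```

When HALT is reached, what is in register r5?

12

r7=4
r2=-3
r0=-9
r4=22
r5=-6
r4=(-9)+(-6)=-15
r5=(-15)^(-3)=12
r4=M[8]=13
r0=-(-9)=9
r4=4-2=2
STR r5, [8] → M[8]=12
r4=12^4=8
r0=M[12]=43
r7=12>>4=0
halt.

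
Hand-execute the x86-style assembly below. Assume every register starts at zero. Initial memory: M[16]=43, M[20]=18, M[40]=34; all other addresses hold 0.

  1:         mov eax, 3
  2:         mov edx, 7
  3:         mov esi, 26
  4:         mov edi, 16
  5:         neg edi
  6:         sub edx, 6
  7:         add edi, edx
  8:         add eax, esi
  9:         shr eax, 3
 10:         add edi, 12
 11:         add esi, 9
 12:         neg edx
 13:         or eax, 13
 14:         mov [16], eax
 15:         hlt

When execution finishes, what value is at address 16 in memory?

15

eax=3
edx=7
esi=26
edi=16
edi=-(16)=-16
edx=7-6=1
edi=(-16)+1=-15
eax=3+26=29
eax=29>>3=3
edi=(-15)+12=-3
esi=26+9=35
edx=-(1)=-1
eax=3|13=15
mov [16], eax → M[16]=15
halt.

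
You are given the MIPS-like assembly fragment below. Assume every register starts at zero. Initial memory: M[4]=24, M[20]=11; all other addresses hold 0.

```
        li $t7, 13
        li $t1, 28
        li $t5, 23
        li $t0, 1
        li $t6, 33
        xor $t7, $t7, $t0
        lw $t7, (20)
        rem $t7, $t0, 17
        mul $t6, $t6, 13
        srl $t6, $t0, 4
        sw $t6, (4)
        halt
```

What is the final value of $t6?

0

$t7=13
$t1=28
$t5=23
$t0=1
$t6=33
$t7=13^1=12
$t7=M[20]=11
$t7=1%17=1
$t6=33*13=429
$t6=1>>4=0
sw $t6, (4) → M[4]=0
halt.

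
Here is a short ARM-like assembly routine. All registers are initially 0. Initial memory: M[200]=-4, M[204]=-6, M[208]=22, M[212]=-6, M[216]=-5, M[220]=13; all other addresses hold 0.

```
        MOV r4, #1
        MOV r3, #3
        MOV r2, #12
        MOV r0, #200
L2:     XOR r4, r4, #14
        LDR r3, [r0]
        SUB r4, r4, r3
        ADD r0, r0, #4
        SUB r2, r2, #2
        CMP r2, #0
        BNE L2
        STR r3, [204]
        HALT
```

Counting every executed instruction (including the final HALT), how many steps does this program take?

MOV r4, #1 → r4=1
MOV r3, #3 → r3=3
MOV r2, #12 → r2=12
MOV r0, #200 → r0=200
XOR r4, r4, #14 → r4=1^14=15
LDR r3, [r0] → r3=M[200]=-4
SUB r4, r4, r3 → r4=15-(-4)=19
ADD r0, r0, #4 → r0=200+4=204
SUB r2, r2, #2 → r2=12-2=10
CMP r2, #0  (cmp 10,0)
BNE L2: taken
XOR r4, r4, #14 → r4=19^14=29
LDR r3, [r0] → r3=M[204]=-6
SUB r4, r4, r3 → r4=29-(-6)=35
ADD r0, r0, #4 → r0=204+4=208
SUB r2, r2, #2 → r2=10-2=8
CMP r2, #0  (cmp 8,0)
BNE L2: taken
XOR r4, r4, #14 → r4=35^14=45
LDR r3, [r0] → r3=M[208]=22
SUB r4, r4, r3 → r4=45-22=23
ADD r0, r0, #4 → r0=208+4=212
SUB r2, r2, #2 → r2=8-2=6
CMP r2, #0  (cmp 6,0)
BNE L2: taken
XOR r4, r4, #14 → r4=23^14=25
LDR r3, [r0] → r3=M[212]=-6
SUB r4, r4, r3 → r4=25-(-6)=31
ADD r0, r0, #4 → r0=212+4=216
SUB r2, r2, #2 → r2=6-2=4
CMP r2, #0  (cmp 4,0)
BNE L2: taken
XOR r4, r4, #14 → r4=31^14=17
LDR r3, [r0] → r3=M[216]=-5
SUB r4, r4, r3 → r4=17-(-5)=22
ADD r0, r0, #4 → r0=216+4=220
SUB r2, r2, #2 → r2=4-2=2
CMP r2, #0  (cmp 2,0)
BNE L2: taken
XOR r4, r4, #14 → r4=22^14=24
LDR r3, [r0] → r3=M[220]=13
SUB r4, r4, r3 → r4=24-13=11
ADD r0, r0, #4 → r0=220+4=224
SUB r2, r2, #2 → r2=2-2=0
CMP r2, #0  (cmp 0,0)
BNE L2: not taken
STR r3, [204] → M[204]=13
halt.
Total executed instructions: 48.

48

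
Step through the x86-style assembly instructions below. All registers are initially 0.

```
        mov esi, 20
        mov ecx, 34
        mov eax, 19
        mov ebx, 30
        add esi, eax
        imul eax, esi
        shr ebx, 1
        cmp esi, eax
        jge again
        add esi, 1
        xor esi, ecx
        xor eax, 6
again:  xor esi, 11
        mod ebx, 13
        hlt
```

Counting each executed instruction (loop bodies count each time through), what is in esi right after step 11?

esi=20
ecx=34
eax=19
ebx=30
esi=20+19=39
eax=19*39=741
ebx=30>>1=15
cmp esi, eax  (cmp 39,741)
jge again: not taken
esi=39+1=40
esi=40^34=10
After step 11: esi = 10.

10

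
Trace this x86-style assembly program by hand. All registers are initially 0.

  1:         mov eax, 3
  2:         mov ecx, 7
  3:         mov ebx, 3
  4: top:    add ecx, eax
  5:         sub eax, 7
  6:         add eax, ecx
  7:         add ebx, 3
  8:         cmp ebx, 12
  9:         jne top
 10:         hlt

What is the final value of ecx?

eax=3
ecx=7
ebx=3
ecx=7+3=10
eax=3-7=-4
eax=(-4)+10=6
ebx=3+3=6
cmp ebx, 12  (cmp 6,12)
jne top: taken
ecx=10+6=16
eax=6-7=-1
eax=(-1)+16=15
ebx=6+3=9
cmp ebx, 12  (cmp 9,12)
jne top: taken
ecx=16+15=31
eax=15-7=8
eax=8+31=39
ebx=9+3=12
cmp ebx, 12  (cmp 12,12)
jne top: not taken
halt.

31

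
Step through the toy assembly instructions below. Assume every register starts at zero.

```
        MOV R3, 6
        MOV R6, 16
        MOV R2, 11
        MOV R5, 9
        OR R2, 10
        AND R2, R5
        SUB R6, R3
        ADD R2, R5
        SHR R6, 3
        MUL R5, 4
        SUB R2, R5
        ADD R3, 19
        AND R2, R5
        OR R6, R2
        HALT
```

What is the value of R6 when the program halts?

37

after MOV R3, 6: R3=6
after MOV R6, 16: R6=16
after MOV R2, 11: R2=11
after MOV R5, 9: R5=9
after OR R2, 10: R2=11|10=11
after AND R2, R5: R2=11&9=9
after SUB R6, R3: R6=16-6=10
after ADD R2, R5: R2=9+9=18
after SHR R6, 3: R6=10>>3=1
after MUL R5, 4: R5=9*4=36
after SUB R2, R5: R2=18-36=-18
after ADD R3, 19: R3=6+19=25
after AND R2, R5: R2=(-18)&36=36
after OR R6, R2: R6=1|36=37
halt.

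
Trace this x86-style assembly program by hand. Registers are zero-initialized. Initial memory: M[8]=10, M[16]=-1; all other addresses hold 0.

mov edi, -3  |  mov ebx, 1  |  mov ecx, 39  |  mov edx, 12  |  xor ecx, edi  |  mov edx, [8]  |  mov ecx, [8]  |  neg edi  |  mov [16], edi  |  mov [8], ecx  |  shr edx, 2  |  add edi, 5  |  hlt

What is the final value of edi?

8

after mov edi, -3: edi=-3
after mov ebx, 1: ebx=1
after mov ecx, 39: ecx=39
after mov edx, 12: edx=12
after xor ecx, edi: ecx=39^(-3)=-38
after mov edx, [8]: edx=M[8]=10
after mov ecx, [8]: ecx=M[8]=10
after neg edi: edi=-(-3)=3
mov [16], edi → M[16]=3
mov [8], ecx → M[8]=10
after shr edx, 2: edx=10>>2=2
after add edi, 5: edi=3+5=8
halt.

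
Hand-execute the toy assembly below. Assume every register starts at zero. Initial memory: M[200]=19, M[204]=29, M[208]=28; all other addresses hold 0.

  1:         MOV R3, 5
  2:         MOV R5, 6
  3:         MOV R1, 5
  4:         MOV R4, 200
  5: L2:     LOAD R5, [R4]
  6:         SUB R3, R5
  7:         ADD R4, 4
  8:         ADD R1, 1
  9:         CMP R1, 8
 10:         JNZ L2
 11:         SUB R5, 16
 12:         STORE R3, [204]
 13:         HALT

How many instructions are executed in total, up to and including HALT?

25

R3=5
R5=6
R1=5
R4=200
R5=M[200]=19
R3=5-19=-14
R4=200+4=204
R1=5+1=6
CMP R1, 8  (cmp 6,8)
JNZ L2: taken
R5=M[204]=29
R3=(-14)-29=-43
R4=204+4=208
R1=6+1=7
CMP R1, 8  (cmp 7,8)
JNZ L2: taken
R5=M[208]=28
R3=(-43)-28=-71
R4=208+4=212
R1=7+1=8
CMP R1, 8  (cmp 8,8)
JNZ L2: not taken
R5=28-16=12
STORE R3, [204] → M[204]=-71
halt.
Total executed instructions: 25.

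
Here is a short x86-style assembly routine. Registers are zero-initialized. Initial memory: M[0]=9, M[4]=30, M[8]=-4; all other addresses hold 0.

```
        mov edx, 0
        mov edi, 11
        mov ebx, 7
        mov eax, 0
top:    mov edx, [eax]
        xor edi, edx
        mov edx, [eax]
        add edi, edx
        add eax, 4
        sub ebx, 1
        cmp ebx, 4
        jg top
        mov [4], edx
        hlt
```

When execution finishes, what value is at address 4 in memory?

-4

mov edx, 0 → edx=0
mov edi, 11 → edi=11
mov ebx, 7 → ebx=7
mov eax, 0 → eax=0
mov edx, [eax] → edx=M[0]=9
xor edi, edx → edi=11^9=2
mov edx, [eax] → edx=M[0]=9
add edi, edx → edi=2+9=11
add eax, 4 → eax=0+4=4
sub ebx, 1 → ebx=7-1=6
cmp ebx, 4  (cmp 6,4)
jg top: taken
mov edx, [eax] → edx=M[4]=30
xor edi, edx → edi=11^30=21
mov edx, [eax] → edx=M[4]=30
add edi, edx → edi=21+30=51
add eax, 4 → eax=4+4=8
sub ebx, 1 → ebx=6-1=5
cmp ebx, 4  (cmp 5,4)
jg top: taken
mov edx, [eax] → edx=M[8]=-4
xor edi, edx → edi=51^(-4)=-49
mov edx, [eax] → edx=M[8]=-4
add edi, edx → edi=(-49)+(-4)=-53
add eax, 4 → eax=8+4=12
sub ebx, 1 → ebx=5-1=4
cmp ebx, 4  (cmp 4,4)
jg top: not taken
mov [4], edx → M[4]=-4
halt.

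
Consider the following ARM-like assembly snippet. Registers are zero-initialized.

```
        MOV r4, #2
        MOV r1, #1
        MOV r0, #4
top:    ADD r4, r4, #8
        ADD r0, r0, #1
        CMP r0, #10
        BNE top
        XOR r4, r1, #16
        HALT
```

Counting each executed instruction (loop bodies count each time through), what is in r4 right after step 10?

18

r4=2
r1=1
r0=4
r4=2+8=10
r0=4+1=5
CMP r0, #10  (cmp 5,10)
BNE top: taken
r4=10+8=18
r0=5+1=6
CMP r0, #10  (cmp 6,10)
After step 10: r4 = 18.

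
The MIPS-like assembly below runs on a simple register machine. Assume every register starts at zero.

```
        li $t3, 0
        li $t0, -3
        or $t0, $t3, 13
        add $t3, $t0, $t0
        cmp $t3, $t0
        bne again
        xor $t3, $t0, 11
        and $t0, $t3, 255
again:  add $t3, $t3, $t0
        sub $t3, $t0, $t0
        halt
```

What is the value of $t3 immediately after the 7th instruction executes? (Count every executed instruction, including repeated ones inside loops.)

after li $t3, 0: $t3=0
after li $t0, -3: $t0=-3
after or $t0, $t3, 13: $t0=0|13=13
after add $t3, $t0, $t0: $t3=13+13=26
cmp $t3, $t0  (cmp 26,13)
bne again: taken
after add $t3, $t3, $t0: $t3=26+13=39
After step 7: $t3 = 39.

39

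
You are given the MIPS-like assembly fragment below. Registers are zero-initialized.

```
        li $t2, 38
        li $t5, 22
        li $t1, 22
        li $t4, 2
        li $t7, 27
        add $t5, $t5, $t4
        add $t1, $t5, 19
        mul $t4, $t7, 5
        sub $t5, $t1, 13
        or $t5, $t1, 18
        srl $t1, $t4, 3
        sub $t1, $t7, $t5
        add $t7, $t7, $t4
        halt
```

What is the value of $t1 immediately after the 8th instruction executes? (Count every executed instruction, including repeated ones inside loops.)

43

$t2=38
$t5=22
$t1=22
$t4=2
$t7=27
$t5=22+2=24
$t1=24+19=43
$t4=27*5=135
After step 8: $t1 = 43.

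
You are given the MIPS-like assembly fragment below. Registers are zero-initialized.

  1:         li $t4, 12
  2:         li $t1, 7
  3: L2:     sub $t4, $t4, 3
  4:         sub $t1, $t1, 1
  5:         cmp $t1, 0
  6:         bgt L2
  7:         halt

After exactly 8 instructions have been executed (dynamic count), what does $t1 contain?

li $t4, 12 → $t4=12
li $t1, 7 → $t1=7
sub $t4, $t4, 3 → $t4=12-3=9
sub $t1, $t1, 1 → $t1=7-1=6
cmp $t1, 0  (cmp 6,0)
bgt L2: taken
sub $t4, $t4, 3 → $t4=9-3=6
sub $t1, $t1, 1 → $t1=6-1=5
After step 8: $t1 = 5.

5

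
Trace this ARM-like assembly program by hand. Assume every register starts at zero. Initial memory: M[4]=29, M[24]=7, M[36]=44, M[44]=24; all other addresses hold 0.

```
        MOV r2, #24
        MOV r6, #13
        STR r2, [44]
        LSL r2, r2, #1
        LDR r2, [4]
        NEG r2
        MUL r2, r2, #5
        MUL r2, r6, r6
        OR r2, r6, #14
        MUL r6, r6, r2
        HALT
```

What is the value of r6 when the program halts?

195

r2=24
r6=13
STR r2, [44] → M[44]=24
r2=24<<1=48
r2=M[4]=29
r2=-(29)=-29
r2=(-29)*5=-145
r2=13*13=169
r2=13|14=15
r6=13*15=195
halt.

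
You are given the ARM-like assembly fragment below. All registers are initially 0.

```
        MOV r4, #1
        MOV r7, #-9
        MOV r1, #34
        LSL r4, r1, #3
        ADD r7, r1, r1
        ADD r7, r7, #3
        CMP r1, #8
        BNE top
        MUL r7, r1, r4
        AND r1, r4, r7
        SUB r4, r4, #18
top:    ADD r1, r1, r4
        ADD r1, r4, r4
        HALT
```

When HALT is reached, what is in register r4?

MOV r4, #1 → r4=1
MOV r7, #-9 → r7=-9
MOV r1, #34 → r1=34
LSL r4, r1, #3 → r4=34<<3=272
ADD r7, r1, r1 → r7=34+34=68
ADD r7, r7, #3 → r7=68+3=71
CMP r1, #8  (cmp 34,8)
BNE top: taken
ADD r1, r1, r4 → r1=34+272=306
ADD r1, r4, r4 → r1=272+272=544
halt.

272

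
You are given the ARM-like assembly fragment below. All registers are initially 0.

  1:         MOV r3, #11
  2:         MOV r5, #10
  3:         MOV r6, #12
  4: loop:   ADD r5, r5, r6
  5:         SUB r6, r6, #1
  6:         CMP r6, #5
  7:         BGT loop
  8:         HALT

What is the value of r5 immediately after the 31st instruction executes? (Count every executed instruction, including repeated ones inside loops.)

MOV r3, #11 → r3=11
MOV r5, #10 → r5=10
MOV r6, #12 → r6=12
ADD r5, r5, r6 → r5=10+12=22
SUB r6, r6, #1 → r6=12-1=11
CMP r6, #5  (cmp 11,5)
BGT loop: taken
ADD r5, r5, r6 → r5=22+11=33
SUB r6, r6, #1 → r6=11-1=10
CMP r6, #5  (cmp 10,5)
BGT loop: taken
ADD r5, r5, r6 → r5=33+10=43
SUB r6, r6, #1 → r6=10-1=9
CMP r6, #5  (cmp 9,5)
BGT loop: taken
ADD r5, r5, r6 → r5=43+9=52
SUB r6, r6, #1 → r6=9-1=8
CMP r6, #5  (cmp 8,5)
BGT loop: taken
ADD r5, r5, r6 → r5=52+8=60
SUB r6, r6, #1 → r6=8-1=7
CMP r6, #5  (cmp 7,5)
BGT loop: taken
ADD r5, r5, r6 → r5=60+7=67
SUB r6, r6, #1 → r6=7-1=6
CMP r6, #5  (cmp 6,5)
BGT loop: taken
ADD r5, r5, r6 → r5=67+6=73
SUB r6, r6, #1 → r6=6-1=5
CMP r6, #5  (cmp 5,5)
BGT loop: not taken
After step 31: r5 = 73.

73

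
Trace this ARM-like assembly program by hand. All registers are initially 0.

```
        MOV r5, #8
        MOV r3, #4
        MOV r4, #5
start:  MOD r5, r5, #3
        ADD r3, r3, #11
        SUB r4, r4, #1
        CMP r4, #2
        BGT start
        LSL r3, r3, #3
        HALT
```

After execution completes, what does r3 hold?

MOV r5, #8 → r5=8
MOV r3, #4 → r3=4
MOV r4, #5 → r4=5
MOD r5, r5, #3 → r5=8%3=2
ADD r3, r3, #11 → r3=4+11=15
SUB r4, r4, #1 → r4=5-1=4
CMP r4, #2  (cmp 4,2)
BGT start: taken
MOD r5, r5, #3 → r5=2%3=2
ADD r3, r3, #11 → r3=15+11=26
SUB r4, r4, #1 → r4=4-1=3
CMP r4, #2  (cmp 3,2)
BGT start: taken
MOD r5, r5, #3 → r5=2%3=2
ADD r3, r3, #11 → r3=26+11=37
SUB r4, r4, #1 → r4=3-1=2
CMP r4, #2  (cmp 2,2)
BGT start: not taken
LSL r3, r3, #3 → r3=37<<3=296
halt.

296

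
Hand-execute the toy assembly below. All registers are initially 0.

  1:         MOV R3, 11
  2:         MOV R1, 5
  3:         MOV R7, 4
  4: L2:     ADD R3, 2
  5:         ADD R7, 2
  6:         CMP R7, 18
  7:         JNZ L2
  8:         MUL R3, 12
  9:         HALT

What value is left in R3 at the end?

300

after MOV R3, 11: R3=11
after MOV R1, 5: R1=5
after MOV R7, 4: R7=4
after ADD R3, 2: R3=11+2=13
after ADD R7, 2: R7=4+2=6
CMP R7, 18  (cmp 6,18)
JNZ L2: taken
after ADD R3, 2: R3=13+2=15
after ADD R7, 2: R7=6+2=8
CMP R7, 18  (cmp 8,18)
JNZ L2: taken
after ADD R3, 2: R3=15+2=17
after ADD R7, 2: R7=8+2=10
CMP R7, 18  (cmp 10,18)
JNZ L2: taken
after ADD R3, 2: R3=17+2=19
after ADD R7, 2: R7=10+2=12
CMP R7, 18  (cmp 12,18)
JNZ L2: taken
after ADD R3, 2: R3=19+2=21
after ADD R7, 2: R7=12+2=14
CMP R7, 18  (cmp 14,18)
JNZ L2: taken
after ADD R3, 2: R3=21+2=23
after ADD R7, 2: R7=14+2=16
CMP R7, 18  (cmp 16,18)
JNZ L2: taken
after ADD R3, 2: R3=23+2=25
after ADD R7, 2: R7=16+2=18
CMP R7, 18  (cmp 18,18)
JNZ L2: not taken
after MUL R3, 12: R3=25*12=300
halt.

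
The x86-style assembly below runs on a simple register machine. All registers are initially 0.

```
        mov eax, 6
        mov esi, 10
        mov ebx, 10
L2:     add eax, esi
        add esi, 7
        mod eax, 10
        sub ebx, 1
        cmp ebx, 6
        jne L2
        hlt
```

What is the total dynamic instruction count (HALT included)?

eax=6
esi=10
ebx=10
eax=6+10=16
esi=10+7=17
eax=16%10=6
ebx=10-1=9
cmp ebx, 6  (cmp 9,6)
jne L2: taken
eax=6+17=23
esi=17+7=24
eax=23%10=3
ebx=9-1=8
cmp ebx, 6  (cmp 8,6)
jne L2: taken
eax=3+24=27
esi=24+7=31
eax=27%10=7
ebx=8-1=7
cmp ebx, 6  (cmp 7,6)
jne L2: taken
eax=7+31=38
esi=31+7=38
eax=38%10=8
ebx=7-1=6
cmp ebx, 6  (cmp 6,6)
jne L2: not taken
halt.
Total executed instructions: 28.

28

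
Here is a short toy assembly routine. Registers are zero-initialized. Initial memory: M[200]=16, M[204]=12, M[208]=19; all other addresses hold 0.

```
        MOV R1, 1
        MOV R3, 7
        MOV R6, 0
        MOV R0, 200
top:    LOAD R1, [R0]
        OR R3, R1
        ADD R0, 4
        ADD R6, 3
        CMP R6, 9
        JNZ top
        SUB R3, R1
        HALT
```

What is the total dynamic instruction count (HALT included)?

24

R1=1
R3=7
R6=0
R0=200
R1=M[200]=16
R3=7|16=23
R0=200+4=204
R6=0+3=3
CMP R6, 9  (cmp 3,9)
JNZ top: taken
R1=M[204]=12
R3=23|12=31
R0=204+4=208
R6=3+3=6
CMP R6, 9  (cmp 6,9)
JNZ top: taken
R1=M[208]=19
R3=31|19=31
R0=208+4=212
R6=6+3=9
CMP R6, 9  (cmp 9,9)
JNZ top: not taken
R3=31-19=12
halt.
Total executed instructions: 24.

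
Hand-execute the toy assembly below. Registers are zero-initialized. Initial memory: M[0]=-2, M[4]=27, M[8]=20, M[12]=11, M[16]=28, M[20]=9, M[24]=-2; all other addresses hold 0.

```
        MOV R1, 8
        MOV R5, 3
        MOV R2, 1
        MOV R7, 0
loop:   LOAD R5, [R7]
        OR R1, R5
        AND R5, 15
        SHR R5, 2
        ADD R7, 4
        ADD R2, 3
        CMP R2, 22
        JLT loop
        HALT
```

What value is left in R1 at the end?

-1

after MOV R1, 8: R1=8
after MOV R5, 3: R5=3
after MOV R2, 1: R2=1
after MOV R7, 0: R7=0
after LOAD R5, [R7]: R5=M[0]=-2
after OR R1, R5: R1=8|(-2)=-2
after AND R5, 15: R5=(-2)&15=14
after SHR R5, 2: R5=14>>2=3
after ADD R7, 4: R7=0+4=4
after ADD R2, 3: R2=1+3=4
CMP R2, 22  (cmp 4,22)
JLT loop: taken
after LOAD R5, [R7]: R5=M[4]=27
after OR R1, R5: R1=(-2)|27=-1
after AND R5, 15: R5=27&15=11
after SHR R5, 2: R5=11>>2=2
after ADD R7, 4: R7=4+4=8
after ADD R2, 3: R2=4+3=7
CMP R2, 22  (cmp 7,22)
JLT loop: taken
after LOAD R5, [R7]: R5=M[8]=20
after OR R1, R5: R1=(-1)|20=-1
after AND R5, 15: R5=20&15=4
after SHR R5, 2: R5=4>>2=1
after ADD R7, 4: R7=8+4=12
after ADD R2, 3: R2=7+3=10
CMP R2, 22  (cmp 10,22)
JLT loop: taken
after LOAD R5, [R7]: R5=M[12]=11
after OR R1, R5: R1=(-1)|11=-1
after AND R5, 15: R5=11&15=11
after SHR R5, 2: R5=11>>2=2
after ADD R7, 4: R7=12+4=16
after ADD R2, 3: R2=10+3=13
CMP R2, 22  (cmp 13,22)
JLT loop: taken
after LOAD R5, [R7]: R5=M[16]=28
after OR R1, R5: R1=(-1)|28=-1
after AND R5, 15: R5=28&15=12
after SHR R5, 2: R5=12>>2=3
after ADD R7, 4: R7=16+4=20
after ADD R2, 3: R2=13+3=16
CMP R2, 22  (cmp 16,22)
JLT loop: taken
after LOAD R5, [R7]: R5=M[20]=9
after OR R1, R5: R1=(-1)|9=-1
after AND R5, 15: R5=9&15=9
after SHR R5, 2: R5=9>>2=2
after ADD R7, 4: R7=20+4=24
after ADD R2, 3: R2=16+3=19
CMP R2, 22  (cmp 19,22)
JLT loop: taken
after LOAD R5, [R7]: R5=M[24]=-2
after OR R1, R5: R1=(-1)|(-2)=-1
after AND R5, 15: R5=(-2)&15=14
after SHR R5, 2: R5=14>>2=3
after ADD R7, 4: R7=24+4=28
after ADD R2, 3: R2=19+3=22
CMP R2, 22  (cmp 22,22)
JLT loop: not taken
halt.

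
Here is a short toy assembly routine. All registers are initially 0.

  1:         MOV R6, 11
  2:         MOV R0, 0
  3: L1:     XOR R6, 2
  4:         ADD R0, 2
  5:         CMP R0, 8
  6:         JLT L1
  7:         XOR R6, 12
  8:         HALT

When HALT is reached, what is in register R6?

7

R6=11
R0=0
R6=11^2=9
R0=0+2=2
CMP R0, 8  (cmp 2,8)
JLT L1: taken
R6=9^2=11
R0=2+2=4
CMP R0, 8  (cmp 4,8)
JLT L1: taken
R6=11^2=9
R0=4+2=6
CMP R0, 8  (cmp 6,8)
JLT L1: taken
R6=9^2=11
R0=6+2=8
CMP R0, 8  (cmp 8,8)
JLT L1: not taken
R6=11^12=7
halt.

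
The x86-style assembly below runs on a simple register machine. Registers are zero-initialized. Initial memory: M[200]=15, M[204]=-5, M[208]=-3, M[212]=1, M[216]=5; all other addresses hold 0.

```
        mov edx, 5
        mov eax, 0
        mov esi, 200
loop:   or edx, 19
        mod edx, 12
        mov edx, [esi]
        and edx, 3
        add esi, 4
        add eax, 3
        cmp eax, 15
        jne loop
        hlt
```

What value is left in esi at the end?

mov edx, 5 → edx=5
mov eax, 0 → eax=0
mov esi, 200 → esi=200
or edx, 19 → edx=5|19=23
mod edx, 12 → edx=23%12=11
mov edx, [esi] → edx=M[200]=15
and edx, 3 → edx=15&3=3
add esi, 4 → esi=200+4=204
add eax, 3 → eax=0+3=3
cmp eax, 15  (cmp 3,15)
jne loop: taken
or edx, 19 → edx=3|19=19
mod edx, 12 → edx=19%12=7
mov edx, [esi] → edx=M[204]=-5
and edx, 3 → edx=(-5)&3=3
add esi, 4 → esi=204+4=208
add eax, 3 → eax=3+3=6
cmp eax, 15  (cmp 6,15)
jne loop: taken
or edx, 19 → edx=3|19=19
mod edx, 12 → edx=19%12=7
mov edx, [esi] → edx=M[208]=-3
and edx, 3 → edx=(-3)&3=1
add esi, 4 → esi=208+4=212
add eax, 3 → eax=6+3=9
cmp eax, 15  (cmp 9,15)
jne loop: taken
or edx, 19 → edx=1|19=19
mod edx, 12 → edx=19%12=7
mov edx, [esi] → edx=M[212]=1
and edx, 3 → edx=1&3=1
add esi, 4 → esi=212+4=216
add eax, 3 → eax=9+3=12
cmp eax, 15  (cmp 12,15)
jne loop: taken
or edx, 19 → edx=1|19=19
mod edx, 12 → edx=19%12=7
mov edx, [esi] → edx=M[216]=5
and edx, 3 → edx=5&3=1
add esi, 4 → esi=216+4=220
add eax, 3 → eax=12+3=15
cmp eax, 15  (cmp 15,15)
jne loop: not taken
halt.

220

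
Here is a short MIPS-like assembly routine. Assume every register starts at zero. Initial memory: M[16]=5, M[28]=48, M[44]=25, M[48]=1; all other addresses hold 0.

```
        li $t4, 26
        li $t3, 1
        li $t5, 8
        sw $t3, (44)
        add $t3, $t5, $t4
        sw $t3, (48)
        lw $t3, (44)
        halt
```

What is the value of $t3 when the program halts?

1

$t4=26
$t3=1
$t5=8
sw $t3, (44) → M[44]=1
$t3=8+26=34
sw $t3, (48) → M[48]=34
$t3=M[44]=1
halt.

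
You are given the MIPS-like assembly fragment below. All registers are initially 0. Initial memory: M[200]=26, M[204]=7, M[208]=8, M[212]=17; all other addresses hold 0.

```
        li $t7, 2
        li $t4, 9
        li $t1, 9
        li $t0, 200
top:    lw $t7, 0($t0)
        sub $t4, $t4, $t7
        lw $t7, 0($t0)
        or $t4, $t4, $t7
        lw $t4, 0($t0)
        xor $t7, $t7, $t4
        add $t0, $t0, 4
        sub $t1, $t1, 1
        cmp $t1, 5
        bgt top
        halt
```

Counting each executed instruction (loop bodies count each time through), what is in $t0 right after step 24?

208

li $t7, 2 → $t7=2
li $t4, 9 → $t4=9
li $t1, 9 → $t1=9
li $t0, 200 → $t0=200
lw $t7, 0($t0) → $t7=M[200]=26
sub $t4, $t4, $t7 → $t4=9-26=-17
lw $t7, 0($t0) → $t7=M[200]=26
or $t4, $t4, $t7 → $t4=(-17)|26=-1
lw $t4, 0($t0) → $t4=M[200]=26
xor $t7, $t7, $t4 → $t7=26^26=0
add $t0, $t0, 4 → $t0=200+4=204
sub $t1, $t1, 1 → $t1=9-1=8
cmp $t1, 5  (cmp 8,5)
bgt top: taken
lw $t7, 0($t0) → $t7=M[204]=7
sub $t4, $t4, $t7 → $t4=26-7=19
lw $t7, 0($t0) → $t7=M[204]=7
or $t4, $t4, $t7 → $t4=19|7=23
lw $t4, 0($t0) → $t4=M[204]=7
xor $t7, $t7, $t4 → $t7=7^7=0
add $t0, $t0, 4 → $t0=204+4=208
sub $t1, $t1, 1 → $t1=8-1=7
cmp $t1, 5  (cmp 7,5)
bgt top: taken
After step 24: $t0 = 208.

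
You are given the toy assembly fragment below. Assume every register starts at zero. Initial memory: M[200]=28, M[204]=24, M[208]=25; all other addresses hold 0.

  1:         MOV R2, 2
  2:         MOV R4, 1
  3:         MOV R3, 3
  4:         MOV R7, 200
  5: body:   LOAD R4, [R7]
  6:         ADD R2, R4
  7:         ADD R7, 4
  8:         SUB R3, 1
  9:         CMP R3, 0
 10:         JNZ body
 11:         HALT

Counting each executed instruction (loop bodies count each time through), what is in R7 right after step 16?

208

MOV R2, 2 → R2=2
MOV R4, 1 → R4=1
MOV R3, 3 → R3=3
MOV R7, 200 → R7=200
LOAD R4, [R7] → R4=M[200]=28
ADD R2, R4 → R2=2+28=30
ADD R7, 4 → R7=200+4=204
SUB R3, 1 → R3=3-1=2
CMP R3, 0  (cmp 2,0)
JNZ body: taken
LOAD R4, [R7] → R4=M[204]=24
ADD R2, R4 → R2=30+24=54
ADD R7, 4 → R7=204+4=208
SUB R3, 1 → R3=2-1=1
CMP R3, 0  (cmp 1,0)
JNZ body: taken
After step 16: R7 = 208.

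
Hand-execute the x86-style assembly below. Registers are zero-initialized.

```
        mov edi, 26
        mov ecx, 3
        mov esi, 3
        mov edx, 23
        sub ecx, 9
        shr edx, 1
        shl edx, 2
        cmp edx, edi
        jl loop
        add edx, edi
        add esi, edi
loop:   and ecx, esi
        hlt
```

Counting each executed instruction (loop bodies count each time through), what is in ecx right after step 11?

after mov edi, 26: edi=26
after mov ecx, 3: ecx=3
after mov esi, 3: esi=3
after mov edx, 23: edx=23
after sub ecx, 9: ecx=3-9=-6
after shr edx, 1: edx=23>>1=11
after shl edx, 2: edx=11<<2=44
cmp edx, edi  (cmp 44,26)
jl loop: not taken
after add edx, edi: edx=44+26=70
after add esi, edi: esi=3+26=29
After step 11: ecx = -6.

-6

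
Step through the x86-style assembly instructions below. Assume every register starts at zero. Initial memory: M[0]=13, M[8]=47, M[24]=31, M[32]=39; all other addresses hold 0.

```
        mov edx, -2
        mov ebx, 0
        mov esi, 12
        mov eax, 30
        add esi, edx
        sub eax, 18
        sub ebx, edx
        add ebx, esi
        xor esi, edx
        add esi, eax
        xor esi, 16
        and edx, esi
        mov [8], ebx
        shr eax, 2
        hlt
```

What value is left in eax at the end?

after mov edx, -2: edx=-2
after mov ebx, 0: ebx=0
after mov esi, 12: esi=12
after mov eax, 30: eax=30
after add esi, edx: esi=12+(-2)=10
after sub eax, 18: eax=30-18=12
after sub ebx, edx: ebx=0-(-2)=2
after add ebx, esi: ebx=2+10=12
after xor esi, edx: esi=10^(-2)=-12
after add esi, eax: esi=(-12)+12=0
after xor esi, 16: esi=0^16=16
after and edx, esi: edx=(-2)&16=16
mov [8], ebx → M[8]=12
after shr eax, 2: eax=12>>2=3
halt.

3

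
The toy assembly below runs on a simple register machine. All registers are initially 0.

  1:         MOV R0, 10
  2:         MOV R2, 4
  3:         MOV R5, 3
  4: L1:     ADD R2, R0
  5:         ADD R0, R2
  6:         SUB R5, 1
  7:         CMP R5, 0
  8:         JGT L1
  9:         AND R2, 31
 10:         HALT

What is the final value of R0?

162

after MOV R0, 10: R0=10
after MOV R2, 4: R2=4
after MOV R5, 3: R5=3
after ADD R2, R0: R2=4+10=14
after ADD R0, R2: R0=10+14=24
after SUB R5, 1: R5=3-1=2
CMP R5, 0  (cmp 2,0)
JGT L1: taken
after ADD R2, R0: R2=14+24=38
after ADD R0, R2: R0=24+38=62
after SUB R5, 1: R5=2-1=1
CMP R5, 0  (cmp 1,0)
JGT L1: taken
after ADD R2, R0: R2=38+62=100
after ADD R0, R2: R0=62+100=162
after SUB R5, 1: R5=1-1=0
CMP R5, 0  (cmp 0,0)
JGT L1: not taken
after AND R2, 31: R2=100&31=4
halt.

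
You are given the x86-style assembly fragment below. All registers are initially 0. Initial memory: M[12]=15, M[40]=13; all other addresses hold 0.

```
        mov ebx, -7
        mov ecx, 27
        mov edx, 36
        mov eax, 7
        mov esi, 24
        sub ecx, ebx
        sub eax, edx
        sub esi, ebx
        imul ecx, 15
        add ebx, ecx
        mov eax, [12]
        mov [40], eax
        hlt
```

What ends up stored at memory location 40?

15

mov ebx, -7 → ebx=-7
mov ecx, 27 → ecx=27
mov edx, 36 → edx=36
mov eax, 7 → eax=7
mov esi, 24 → esi=24
sub ecx, ebx → ecx=27-(-7)=34
sub eax, edx → eax=7-36=-29
sub esi, ebx → esi=24-(-7)=31
imul ecx, 15 → ecx=34*15=510
add ebx, ecx → ebx=(-7)+510=503
mov eax, [12] → eax=M[12]=15
mov [40], eax → M[40]=15
halt.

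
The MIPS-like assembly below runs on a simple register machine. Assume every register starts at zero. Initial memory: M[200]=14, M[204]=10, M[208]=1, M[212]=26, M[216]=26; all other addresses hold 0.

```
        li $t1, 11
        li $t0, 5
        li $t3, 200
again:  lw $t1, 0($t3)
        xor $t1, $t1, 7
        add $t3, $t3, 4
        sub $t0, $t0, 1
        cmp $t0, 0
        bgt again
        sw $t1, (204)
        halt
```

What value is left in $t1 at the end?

$t1=11
$t0=5
$t3=200
$t1=M[200]=14
$t1=14^7=9
$t3=200+4=204
$t0=5-1=4
cmp $t0, 0  (cmp 4,0)
bgt again: taken
$t1=M[204]=10
$t1=10^7=13
$t3=204+4=208
$t0=4-1=3
cmp $t0, 0  (cmp 3,0)
bgt again: taken
$t1=M[208]=1
$t1=1^7=6
$t3=208+4=212
$t0=3-1=2
cmp $t0, 0  (cmp 2,0)
bgt again: taken
$t1=M[212]=26
$t1=26^7=29
$t3=212+4=216
$t0=2-1=1
cmp $t0, 0  (cmp 1,0)
bgt again: taken
$t1=M[216]=26
$t1=26^7=29
$t3=216+4=220
$t0=1-1=0
cmp $t0, 0  (cmp 0,0)
bgt again: not taken
sw $t1, (204) → M[204]=29
halt.

29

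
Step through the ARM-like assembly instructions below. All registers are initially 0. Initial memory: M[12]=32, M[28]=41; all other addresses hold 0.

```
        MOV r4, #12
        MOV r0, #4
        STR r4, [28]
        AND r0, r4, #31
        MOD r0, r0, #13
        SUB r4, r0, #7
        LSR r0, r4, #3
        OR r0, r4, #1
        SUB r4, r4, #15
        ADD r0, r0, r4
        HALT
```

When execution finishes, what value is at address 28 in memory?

12

MOV r4, #12 → r4=12
MOV r0, #4 → r0=4
STR r4, [28] → M[28]=12
AND r0, r4, #31 → r0=12&31=12
MOD r0, r0, #13 → r0=12%13=12
SUB r4, r0, #7 → r4=12-7=5
LSR r0, r4, #3 → r0=5>>3=0
OR r0, r4, #1 → r0=5|1=5
SUB r4, r4, #15 → r4=5-15=-10
ADD r0, r0, r4 → r0=5+(-10)=-5
halt.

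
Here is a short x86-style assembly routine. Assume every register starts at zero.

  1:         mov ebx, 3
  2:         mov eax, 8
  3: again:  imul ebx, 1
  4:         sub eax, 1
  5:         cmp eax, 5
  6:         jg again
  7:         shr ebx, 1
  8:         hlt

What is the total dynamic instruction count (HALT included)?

ebx=3
eax=8
ebx=3*1=3
eax=8-1=7
cmp eax, 5  (cmp 7,5)
jg again: taken
ebx=3*1=3
eax=7-1=6
cmp eax, 5  (cmp 6,5)
jg again: taken
ebx=3*1=3
eax=6-1=5
cmp eax, 5  (cmp 5,5)
jg again: not taken
ebx=3>>1=1
halt.
Total executed instructions: 16.

16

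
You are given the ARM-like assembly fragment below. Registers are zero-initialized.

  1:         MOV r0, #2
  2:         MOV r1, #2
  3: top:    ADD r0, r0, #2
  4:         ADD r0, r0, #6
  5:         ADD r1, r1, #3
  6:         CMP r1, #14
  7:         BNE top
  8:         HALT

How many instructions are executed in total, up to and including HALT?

r0=2
r1=2
r0=2+2=4
r0=4+6=10
r1=2+3=5
CMP r1, #14  (cmp 5,14)
BNE top: taken
r0=10+2=12
r0=12+6=18
r1=5+3=8
CMP r1, #14  (cmp 8,14)
BNE top: taken
r0=18+2=20
r0=20+6=26
r1=8+3=11
CMP r1, #14  (cmp 11,14)
BNE top: taken
r0=26+2=28
r0=28+6=34
r1=11+3=14
CMP r1, #14  (cmp 14,14)
BNE top: not taken
halt.
Total executed instructions: 23.

23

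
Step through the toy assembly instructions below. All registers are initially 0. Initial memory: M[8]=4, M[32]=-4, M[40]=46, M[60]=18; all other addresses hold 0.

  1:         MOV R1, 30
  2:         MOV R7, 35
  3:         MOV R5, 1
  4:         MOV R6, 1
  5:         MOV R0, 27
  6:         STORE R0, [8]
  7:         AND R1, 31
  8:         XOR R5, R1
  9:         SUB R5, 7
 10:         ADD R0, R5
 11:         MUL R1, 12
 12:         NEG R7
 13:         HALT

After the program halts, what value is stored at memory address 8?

27

after MOV R1, 30: R1=30
after MOV R7, 35: R7=35
after MOV R5, 1: R5=1
after MOV R6, 1: R6=1
after MOV R0, 27: R0=27
STORE R0, [8] → M[8]=27
after AND R1, 31: R1=30&31=30
after XOR R5, R1: R5=1^30=31
after SUB R5, 7: R5=31-7=24
after ADD R0, R5: R0=27+24=51
after MUL R1, 12: R1=30*12=360
after NEG R7: R7=-(35)=-35
halt.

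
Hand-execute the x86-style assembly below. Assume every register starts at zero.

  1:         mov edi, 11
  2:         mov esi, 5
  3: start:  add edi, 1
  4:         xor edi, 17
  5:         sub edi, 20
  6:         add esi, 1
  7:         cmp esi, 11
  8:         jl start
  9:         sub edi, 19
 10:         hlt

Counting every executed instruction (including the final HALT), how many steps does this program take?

after mov edi, 11: edi=11
after mov esi, 5: esi=5
after add edi, 1: edi=11+1=12
after xor edi, 17: edi=12^17=29
after sub edi, 20: edi=29-20=9
after add esi, 1: esi=5+1=6
cmp esi, 11  (cmp 6,11)
jl start: taken
after add edi, 1: edi=9+1=10
after xor edi, 17: edi=10^17=27
after sub edi, 20: edi=27-20=7
after add esi, 1: esi=6+1=7
cmp esi, 11  (cmp 7,11)
jl start: taken
after add edi, 1: edi=7+1=8
after xor edi, 17: edi=8^17=25
after sub edi, 20: edi=25-20=5
after add esi, 1: esi=7+1=8
cmp esi, 11  (cmp 8,11)
jl start: taken
after add edi, 1: edi=5+1=6
after xor edi, 17: edi=6^17=23
after sub edi, 20: edi=23-20=3
after add esi, 1: esi=8+1=9
cmp esi, 11  (cmp 9,11)
jl start: taken
after add edi, 1: edi=3+1=4
after xor edi, 17: edi=4^17=21
after sub edi, 20: edi=21-20=1
after add esi, 1: esi=9+1=10
cmp esi, 11  (cmp 10,11)
jl start: taken
after add edi, 1: edi=1+1=2
after xor edi, 17: edi=2^17=19
after sub edi, 20: edi=19-20=-1
after add esi, 1: esi=10+1=11
cmp esi, 11  (cmp 11,11)
jl start: not taken
after sub edi, 19: edi=(-1)-19=-20
halt.
Total executed instructions: 40.

40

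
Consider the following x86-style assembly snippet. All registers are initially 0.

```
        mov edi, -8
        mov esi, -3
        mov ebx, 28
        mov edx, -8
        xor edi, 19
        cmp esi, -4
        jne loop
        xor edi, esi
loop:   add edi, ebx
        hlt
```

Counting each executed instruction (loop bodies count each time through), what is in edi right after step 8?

edi=-8
esi=-3
ebx=28
edx=-8
edi=(-8)^19=-21
cmp esi, -4  (cmp -3,-4)
jne loop: taken
edi=(-21)+28=7
After step 8: edi = 7.

7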